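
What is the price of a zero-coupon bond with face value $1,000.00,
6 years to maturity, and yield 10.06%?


Formula: Price = FV / (1 + r)^n
Substituting: Price = $1,000.00 / (1 + 0.1006)^6
Discount factor: (1.1006)^6 = 1.777367
Price = $1,000.00 / 1.777367 = $562.63

$562.63


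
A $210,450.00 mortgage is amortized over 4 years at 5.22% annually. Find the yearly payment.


Formula: PMT = PV * r / (1 - (1+r)^(-n))
Denominator: 1 - (1 + 0.0522)^(-4) = 0.184157
Numerator: $210,450.00 * 0.0522 = 10985.49
PMT = 10985.49 / 0.184157 = $59,652.98

$59,652.98


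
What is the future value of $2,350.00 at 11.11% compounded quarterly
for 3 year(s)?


Formula: FV = P * (1 + r/m)^(m*t)
Period rate: r/m = 0.1111 / 4 = 0.027775
Total periods: m*t = 4 * 3 = 12
Growth factor: (1 + 0.027775)^12 = 1.389238
FV = $2,350.00 * 1.389238 = $3,264.71

$3,264.71


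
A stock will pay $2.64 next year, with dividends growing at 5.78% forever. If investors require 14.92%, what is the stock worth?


Formula: P = D1 / (r - g)
Spread: r - g = 0.1492 - 0.0578 = 0.0914
Substituting: P = $2.64 / 0.0914
P = $28.88

$28.88


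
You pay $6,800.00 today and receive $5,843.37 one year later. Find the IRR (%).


Formula: IRR = C1/C0 - 1
Substituting: IRR = $5,843.37 / $6,800.00 - 1
Ratio: 0.859319 - 1 = -0.140681
IRR = -14.0681%

-14.0681%


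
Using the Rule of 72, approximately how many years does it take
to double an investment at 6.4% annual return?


Formula: Years ≈ 72 / r
Substituting: Years ≈ 72 / 6.4
Years ≈ 11.2

11.2 years


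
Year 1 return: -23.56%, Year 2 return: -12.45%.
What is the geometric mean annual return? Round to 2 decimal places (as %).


Formula: Geometric mean = ((1+r1)*(1+r2))^(1/2) - 1
Product: (1 + -0.2356) * (1 + -0.1245) = 0.7644 * 0.8755 = 0.669232
Square root: 0.669232^0.5 = 0.818066
Geometric mean = 0.818066 - 1 = -0.181934
As percentage: -18.19%

-18.19%


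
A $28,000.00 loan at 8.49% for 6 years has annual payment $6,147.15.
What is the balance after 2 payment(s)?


Formula: Balance = PV*(1+r)^k - PMT*((1+r)^k - 1)/r
Growth: (1 + 0.0849)^2 = 1.177008
Accumulated factor: ((1+r)^k - 1)/r = 2.0849
Balance = $28,000.00 * 1.177008 - $6,147.15 * 2.0849
Balance = $20,140.03

$20,140.03


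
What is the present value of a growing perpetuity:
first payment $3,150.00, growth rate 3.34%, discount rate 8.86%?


Formula: PV = C / (r - g)
Spread: r - g = 0.0886 - 0.0334 = 0.0552
Substituting: PV = $3,150.00 / 0.0552
PV = $57,065.22

$57,065.22


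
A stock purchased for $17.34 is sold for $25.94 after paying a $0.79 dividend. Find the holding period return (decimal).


Formula: HPR = (P1 - P0 + D) / P0
Gain: $25.94 - $17.34 + $0.79 = $9.39
HPR = $9.39 / $17.34 = 0.5415

0.5415


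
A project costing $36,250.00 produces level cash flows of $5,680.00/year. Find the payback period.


Formula: Payback = investment / annual cash flow
Substituting: Payback = $36,250.00 / $5,680.00
Payback = 6.382 years

6.382 years


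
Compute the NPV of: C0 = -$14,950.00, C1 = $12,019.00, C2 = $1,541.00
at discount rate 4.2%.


Formula: NPV = C0 + C1/(1+r) + C2/(1+r)^2
Discount C1: $12,019.00 / (1 + 0.042) = $11,534.55
Discount C2: $1,541.00 / (1 + 0.042)^2 = $1,419.28
NPV = -$14,950.00 + $11,534.55 + $1,419.28 = -$1,996.17

-$1,996.17


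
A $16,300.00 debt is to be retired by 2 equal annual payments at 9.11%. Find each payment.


Formula: PMT = PV * r / (1 - (1+r)^(-n))
Denominator: 1 - (1 + 0.0911)^(-2) = 0.160016
Numerator: $16,300.00 * 0.0911 = 1484.93
PMT = 1484.93 / 0.160016 = $9,279.87

$9,279.87


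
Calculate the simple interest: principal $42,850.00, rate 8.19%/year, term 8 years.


Formula: I = P * r * t
Substituting: I = $42,850.00 * 0.0819 * 8
Step: I = $42,850.00 * 0.6552
I = $28,075.32

$28,075.32


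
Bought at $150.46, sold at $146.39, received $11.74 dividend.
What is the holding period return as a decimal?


Formula: HPR = (P1 - P0 + D) / P0
Gain: $146.39 - $150.46 + $11.74 = $7.67
HPR = $7.67 / $150.46 = 0.051

0.051


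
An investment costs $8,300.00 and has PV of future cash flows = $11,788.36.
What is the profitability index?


Formula: PI = PV(cash flows) / initial investment
Substituting: PI = $11,788.36 / $8,300.00
PI = 1.4203

1.4203


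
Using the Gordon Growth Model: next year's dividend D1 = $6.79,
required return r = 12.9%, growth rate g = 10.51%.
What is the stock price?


Formula: P = D1 / (r - g)
Spread: r - g = 0.129 - 0.1051 = 0.0239
Substituting: P = $6.79 / 0.0239
P = $284.10

$284.10


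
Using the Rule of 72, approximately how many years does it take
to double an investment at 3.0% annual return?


Formula: Years ≈ 72 / r
Substituting: Years ≈ 72 / 3.0
Years ≈ 24.0

24.0 years


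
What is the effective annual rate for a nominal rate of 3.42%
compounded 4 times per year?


Formula: EAR = (1 + r/m)^m - 1
Period rate: r/m = 0.0342 / 4 = 0.00855
Compounding: (1 + 0.00855)^4 = 1.034641
EAR = 1.034641 - 1 = 0.034641

0.034641


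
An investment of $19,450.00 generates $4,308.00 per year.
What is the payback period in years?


Formula: Payback = investment / annual cash flow
Substituting: Payback = $19,450.00 / $4,308.00
Payback = 4.5149 years

4.5149 years


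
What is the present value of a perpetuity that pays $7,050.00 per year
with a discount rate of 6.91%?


Formula: PV = C / r
Substituting: PV = $7,050.00 / 0.0691
PV = $102,026.05

$102,026.05


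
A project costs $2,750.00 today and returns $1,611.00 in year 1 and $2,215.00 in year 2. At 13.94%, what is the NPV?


Formula: NPV = C0 + C1/(1+r) + C2/(1+r)^2
Discount C1: $1,611.00 / (1 + 0.1394) = $1,413.90
Discount C2: $2,215.00 / (1 + 0.1394)^2 = $1,706.17
NPV = -$2,750.00 + $1,413.90 + $1,706.17 = $370.07

$370.07


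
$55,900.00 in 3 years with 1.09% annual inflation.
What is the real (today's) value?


Formula: Real value = nominal / (1 + inflation)^years
Price level: (1 + 0.0109)^3 = 1.033058
Real value = $55,900.00 / 1.033058 = $54,111.21

$54,111.21


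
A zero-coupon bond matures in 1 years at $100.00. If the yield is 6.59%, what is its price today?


Formula: Price = FV / (1 + r)^n
Substituting: Price = $100.00 / (1 + 0.0659)^1
Discount factor: (1.0659)^1 = 1.0659
Price = $100.00 / 1.0659 = $93.82

$93.82


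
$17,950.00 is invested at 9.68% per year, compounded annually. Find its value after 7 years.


Formula: FV = P * (1 + r)^n
Substituting: FV = $17,950.00 * (1 + 0.0968)^7
Growth factor: (1.0968)^7 = 1.909379
FV = $17,950.00 * 1.909379 = $34,273.35

$34,273.35


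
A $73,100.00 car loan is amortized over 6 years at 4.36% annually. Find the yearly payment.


Formula: PMT = PV * r / (1 - (1+r)^(-n))
Denominator: 1 - (1 + 0.0436)^(-6) = 0.225903
Numerator: $73,100.00 * 0.0436 = 3187.16
PMT = 3187.16 / 0.225903 = $14,108.55

$14,108.55


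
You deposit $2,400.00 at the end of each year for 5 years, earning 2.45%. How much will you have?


Formula: FV = PMT * ((1+r)^n - 1) / r
Growth factor: (1 + 0.0245)^5 = 1.128651
Numerator: 1.128651 - 1 = 0.128651
FV = $2,400.00 * 0.128651 / 0.0245 = $12,602.58

$12,602.58


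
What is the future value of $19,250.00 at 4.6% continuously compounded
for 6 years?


Formula: FV = P * e^(r*t)
Exponent: r*t = 0.046 * 6 = 0.276
e^(0.276) = 1.317848
FV = $19,250.00 * 1.317848 = $25,368.57

$25,368.57


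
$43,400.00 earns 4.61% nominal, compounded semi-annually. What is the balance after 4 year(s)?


Formula: FV = P * (1 + r/m)^(m*t)
Period rate: r/m = 0.0461 / 2 = 0.02305
Total periods: m*t = 2 * 4 = 8
Growth factor: (1 + 0.02305)^8 = 1.199982
FV = $43,400.00 * 1.199982 = $52,079.24

$52,079.24


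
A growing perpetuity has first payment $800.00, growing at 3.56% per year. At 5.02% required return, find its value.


Formula: PV = C / (r - g)
Spread: r - g = 0.0502 - 0.0356 = 0.0146
Substituting: PV = $800.00 / 0.0146
PV = $54,794.52

$54,794.52


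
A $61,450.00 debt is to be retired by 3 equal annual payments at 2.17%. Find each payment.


Formula: PMT = PV * r / (1 - (1+r)^(-n))
Denominator: 1 - (1 + 0.0217)^(-3) = 0.062374
Numerator: $61,450.00 * 0.0217 = 1333.465
PMT = 1333.465 / 0.062374 = $21,378.67

$21,378.67


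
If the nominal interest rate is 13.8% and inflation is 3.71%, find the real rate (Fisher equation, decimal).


Formula: (1 + r_real) = (1 + r_nom) / (1 + inflation)
Substituting: (1 + r_real) = 1.138 / 1.0371
(1 + r_real) = 1.097291
r_real = 1.097291 - 1 = 0.097291

0.097291


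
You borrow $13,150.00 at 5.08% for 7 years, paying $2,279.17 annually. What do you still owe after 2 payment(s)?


Formula: Balance = PV*(1+r)^k - PMT*((1+r)^k - 1)/r
Growth: (1 + 0.0508)^2 = 1.104181
Accumulated factor: ((1+r)^k - 1)/r = 2.0508
Balance = $13,150.00 * 1.104181 - $2,279.17 * 2.0508
Balance = $9,845.85

$9,845.85


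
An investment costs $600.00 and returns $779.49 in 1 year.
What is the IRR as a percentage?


Formula: IRR = C1/C0 - 1
Substituting: IRR = $779.49 / $600.00 - 1
Ratio: 1.29915 - 1 = 0.29915
IRR = 29.915%

29.915%


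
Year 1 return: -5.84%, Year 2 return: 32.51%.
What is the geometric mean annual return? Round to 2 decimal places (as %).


Formula: Geometric mean = ((1+r1)*(1+r2))^(1/2) - 1
Product: (1 + -0.0584) * (1 + 0.3251) = 0.9416 * 1.3251 = 1.247714
Square root: 1.247714^0.5 = 1.117011
Geometric mean = 1.117011 - 1 = 0.117011
As percentage: 11.70%

11.70%


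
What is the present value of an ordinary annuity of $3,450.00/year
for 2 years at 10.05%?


Formula: PV = PMT * (1 - (1+r)^(-n)) / r
Discount factor: (1 + 0.1005)^(-2) = 0.825695
Bracket: 1 - 0.825695 = 0.174305
PV = $3,450.00 * 0.174305 / 0.1005 = $5,983.59

$5,983.59


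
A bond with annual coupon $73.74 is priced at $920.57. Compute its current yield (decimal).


Formula: Current yield = annual coupon / price
Substituting: CY = $73.74 / $920.57
CY = 0.080103

0.080103


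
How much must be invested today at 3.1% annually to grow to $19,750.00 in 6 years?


Formula: PV = FV / (1 + r)^n
Substituting: PV = $19,750.00 / (1 + 0.031)^6
Discount factor: (1.031)^6 = 1.201025
PV = $19,750.00 / 1.201025 = $16,444.29

$16,444.29


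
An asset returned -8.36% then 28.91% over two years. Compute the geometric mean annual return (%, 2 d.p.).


Formula: Geometric mean = ((1+r1)*(1+r2))^(1/2) - 1
Product: (1 + -0.0836) * (1 + 0.2891) = 0.9164 * 1.2891 = 1.181331
Square root: 1.181331^0.5 = 1.086891
Geometric mean = 1.086891 - 1 = 0.086891
As percentage: 8.69%

8.69%


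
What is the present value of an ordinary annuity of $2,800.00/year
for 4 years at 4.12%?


Formula: PV = PMT * (1 - (1+r)^(-n)) / r
Discount factor: (1 + 0.0412)^(-4) = 0.85087
Bracket: 1 - 0.85087 = 0.14913
PV = $2,800.00 * 0.14913 / 0.0412 = $10,135.03

$10,135.03


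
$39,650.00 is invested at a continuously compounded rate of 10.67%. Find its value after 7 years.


Formula: FV = P * e^(r*t)
Exponent: r*t = 0.1067 * 7 = 0.7469
e^(0.7469) = 2.110447
FV = $39,650.00 * 2.110447 = $83,679.24

$83,679.24


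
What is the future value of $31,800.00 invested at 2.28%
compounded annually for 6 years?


Formula: FV = P * (1 + r)^n
Substituting: FV = $31,800.00 * (1 + 0.0228)^6
Growth factor: (1.0228)^6 = 1.144839
FV = $31,800.00 * 1.144839 = $36,405.87

$36,405.87


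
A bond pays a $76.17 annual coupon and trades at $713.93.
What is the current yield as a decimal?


Formula: Current yield = annual coupon / price
Substituting: CY = $76.17 / $713.93
CY = 0.106691

0.106691


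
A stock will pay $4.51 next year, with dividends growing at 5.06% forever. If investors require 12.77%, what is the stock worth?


Formula: P = D1 / (r - g)
Spread: r - g = 0.1277 - 0.0506 = 0.0771
Substituting: P = $4.51 / 0.0771
P = $58.50

$58.50


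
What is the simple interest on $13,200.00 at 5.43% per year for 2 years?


Formula: I = P * r * t
Substituting: I = $13,200.00 * 0.0543 * 2
Step: I = $13,200.00 * 0.1086
I = $1,433.52

$1,433.52


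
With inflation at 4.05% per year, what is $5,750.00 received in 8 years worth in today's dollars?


Formula: Real value = nominal / (1 + inflation)^years
Price level: (1 + 0.0405)^8 = 1.373842
Real value = $5,750.00 / 1.373842 = $4,185.34

$4,185.34


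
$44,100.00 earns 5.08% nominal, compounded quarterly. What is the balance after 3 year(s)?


Formula: FV = P * (1 + r/m)^(m*t)
Period rate: r/m = 0.0508 / 4 = 0.0127
Total periods: m*t = 4 * 3 = 12
Growth factor: (1 + 0.0127)^12 = 1.163509
FV = $44,100.00 * 1.163509 = $51,310.74

$51,310.74


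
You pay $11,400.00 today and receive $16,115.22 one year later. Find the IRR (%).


Formula: IRR = C1/C0 - 1
Substituting: IRR = $16,115.22 / $11,400.00 - 1
Ratio: 1.413616 - 1 = 0.413616
IRR = 41.3616%

41.3616%


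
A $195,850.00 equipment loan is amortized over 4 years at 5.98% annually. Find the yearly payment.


Formula: PMT = PV * r / (1 - (1+r)^(-n))
Denominator: 1 - (1 + 0.0598)^(-4) = 0.207308
Numerator: $195,850.00 * 0.0598 = 11711.83
PMT = 11711.83 / 0.207308 = $56,494.76

$56,494.76


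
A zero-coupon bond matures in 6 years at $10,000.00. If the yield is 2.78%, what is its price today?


Formula: Price = FV / (1 + r)^n
Substituting: Price = $10,000.00 / (1 + 0.0278)^6
Discount factor: (1.0278)^6 = 1.178831
Price = $10,000.00 / 1.178831 = $8,482.98

$8,482.98


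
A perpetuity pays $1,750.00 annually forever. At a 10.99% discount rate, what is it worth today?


Formula: PV = C / r
Substituting: PV = $1,750.00 / 0.1099
PV = $15,923.57

$15,923.57


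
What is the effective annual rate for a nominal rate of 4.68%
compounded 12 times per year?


Formula: EAR = (1 + r/m)^m - 1
Period rate: r/m = 0.0468 / 12 = 0.0039
Compounding: (1 + 0.0039)^12 = 1.047817
EAR = 1.047817 - 1 = 0.047817

0.047817


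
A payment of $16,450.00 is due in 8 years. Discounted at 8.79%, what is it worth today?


Formula: PV = FV / (1 + r)^n
Substituting: PV = $16,450.00 / (1 + 0.0879)^8
Discount factor: (1.0879)^8 = 1.962058
PV = $16,450.00 / 1.962058 = $8,384.05

$8,384.05


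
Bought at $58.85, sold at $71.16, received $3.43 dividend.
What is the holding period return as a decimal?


Formula: HPR = (P1 - P0 + D) / P0
Gain: $71.16 - $58.85 + $3.43 = $15.74
HPR = $15.74 / $58.85 = 0.2675

0.2675


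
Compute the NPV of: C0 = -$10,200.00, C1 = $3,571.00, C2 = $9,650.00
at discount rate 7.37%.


Formula: NPV = C0 + C1/(1+r) + C2/(1+r)^2
Discount C1: $3,571.00 / (1 + 0.0737) = $3,325.88
Discount C2: $9,650.00 / (1 + 0.0737)^2 = $8,370.69
NPV = -$10,200.00 + $3,325.88 + $8,370.69 = $1,496.58

$1,496.58


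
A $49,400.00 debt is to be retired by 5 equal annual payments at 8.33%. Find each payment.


Formula: PMT = PV * r / (1 - (1+r)^(-n))
Denominator: 1 - (1 + 0.0833)^(-5) = 0.32972
Numerator: $49,400.00 * 0.0833 = 4115.02
PMT = 4115.02 / 0.32972 = $12,480.35

$12,480.35


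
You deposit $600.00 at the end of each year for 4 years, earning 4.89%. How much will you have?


Formula: FV = PMT * ((1+r)^n - 1) / r
Growth factor: (1 + 0.0489)^4 = 1.210421
Numerator: 1.210421 - 1 = 0.210421
FV = $600.00 * 0.210421 / 0.0489 = $2,581.85

$2,581.85


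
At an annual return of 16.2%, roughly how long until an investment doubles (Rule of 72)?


Formula: Years ≈ 72 / r
Substituting: Years ≈ 72 / 16.2
Years ≈ 4.4

4.4 years


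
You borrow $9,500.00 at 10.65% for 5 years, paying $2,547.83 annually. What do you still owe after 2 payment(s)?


Formula: Balance = PV*(1+r)^k - PMT*((1+r)^k - 1)/r
Growth: (1 + 0.1065)^2 = 1.224342
Accumulated factor: ((1+r)^k - 1)/r = 2.1065
Balance = $9,500.00 * 1.224342 - $2,547.83 * 2.1065
Balance = $6,264.25

$6,264.25


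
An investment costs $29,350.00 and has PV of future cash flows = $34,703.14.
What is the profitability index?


Formula: PI = PV(cash flows) / initial investment
Substituting: PI = $34,703.14 / $29,350.00
PI = 1.1824

1.1824


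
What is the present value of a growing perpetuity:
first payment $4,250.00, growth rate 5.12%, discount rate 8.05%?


Formula: PV = C / (r - g)
Spread: r - g = 0.0805 - 0.0512 = 0.0293
Substituting: PV = $4,250.00 / 0.0293
PV = $145,051.19

$145,051.19


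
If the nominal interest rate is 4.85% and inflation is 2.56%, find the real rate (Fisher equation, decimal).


Formula: (1 + r_real) = (1 + r_nom) / (1 + inflation)
Substituting: (1 + r_real) = 1.0485 / 1.0256
(1 + r_real) = 1.022328
r_real = 1.022328 - 1 = 0.022328

0.022328


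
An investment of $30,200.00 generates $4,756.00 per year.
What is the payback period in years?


Formula: Payback = investment / annual cash flow
Substituting: Payback = $30,200.00 / $4,756.00
Payback = 6.3499 years

6.3499 years


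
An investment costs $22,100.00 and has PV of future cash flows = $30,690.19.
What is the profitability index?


Formula: PI = PV(cash flows) / initial investment
Substituting: PI = $30,690.19 / $22,100.00
PI = 1.3887

1.3887


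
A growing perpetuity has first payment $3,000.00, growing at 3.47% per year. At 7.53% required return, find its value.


Formula: PV = C / (r - g)
Spread: r - g = 0.0753 - 0.0347 = 0.0406
Substituting: PV = $3,000.00 / 0.0406
PV = $73,891.63

$73,891.63


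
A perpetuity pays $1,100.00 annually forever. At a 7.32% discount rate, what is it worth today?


Formula: PV = C / r
Substituting: PV = $1,100.00 / 0.0732
PV = $15,027.32

$15,027.32


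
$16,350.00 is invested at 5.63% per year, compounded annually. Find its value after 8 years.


Formula: FV = P * (1 + r)^n
Substituting: FV = $16,350.00 * (1 + 0.0563)^8
Growth factor: (1.0563)^8 = 1.549881
FV = $16,350.00 * 1.549881 = $25,340.55

$25,340.55


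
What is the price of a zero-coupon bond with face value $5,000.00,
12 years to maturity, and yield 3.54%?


Formula: Price = FV / (1 + r)^n
Substituting: Price = $5,000.00 / (1 + 0.0354)^12
Discount factor: (1.0354)^12 = 1.518091
Price = $5,000.00 / 1.518091 = $3,293.61

$3,293.61


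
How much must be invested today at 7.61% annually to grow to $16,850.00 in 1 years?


Formula: PV = FV / (1 + r)^n
Substituting: PV = $16,850.00 / (1 + 0.0761)^1
Discount factor: (1.0761)^1 = 1.0761
PV = $16,850.00 / 1.0761 = $15,658.40

$15,658.40


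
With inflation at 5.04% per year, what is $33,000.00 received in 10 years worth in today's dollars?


Formula: Real value = nominal / (1 + inflation)^years
Price level: (1 + 0.0504)^10 = 1.635111
Real value = $33,000.00 / 1.635111 = $20,182.12

$20,182.12


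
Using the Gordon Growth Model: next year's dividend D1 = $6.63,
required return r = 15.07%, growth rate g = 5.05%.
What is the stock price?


Formula: P = D1 / (r - g)
Spread: r - g = 0.1507 - 0.0505 = 0.1002
Substituting: P = $6.63 / 0.1002
P = $66.17

$66.17


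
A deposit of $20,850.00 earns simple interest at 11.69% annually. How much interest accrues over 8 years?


Formula: I = P * r * t
Substituting: I = $20,850.00 * 0.1169 * 8
Step: I = $20,850.00 * 0.9352
I = $19,498.92

$19,498.92


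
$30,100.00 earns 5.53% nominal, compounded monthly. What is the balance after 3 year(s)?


Formula: FV = P * (1 + r/m)^(m*t)
Period rate: r/m = 0.0553 / 12 = 0.004608
Total periods: m*t = 12 * 3 = 36
Growth factor: (1 + 0.004608)^36 = 1.180005
FV = $30,100.00 * 1.180005 = $35,518.16

$35,518.16


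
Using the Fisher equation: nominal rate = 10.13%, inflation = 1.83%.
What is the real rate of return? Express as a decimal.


Formula: (1 + r_real) = (1 + r_nom) / (1 + inflation)
Substituting: (1 + r_real) = 1.1013 / 1.0183
(1 + r_real) = 1.081508
r_real = 1.081508 - 1 = 0.081508

0.081508


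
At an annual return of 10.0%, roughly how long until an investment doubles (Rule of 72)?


Formula: Years ≈ 72 / r
Substituting: Years ≈ 72 / 10.0
Years ≈ 7.2

7.2 years


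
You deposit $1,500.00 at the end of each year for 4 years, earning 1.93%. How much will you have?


Formula: FV = PMT * ((1+r)^n - 1) / r
Growth factor: (1 + 0.0193)^4 = 1.079464
Numerator: 1.079464 - 1 = 0.079464
FV = $1,500.00 * 0.079464 / 0.0193 = $6,175.95

$6,175.95


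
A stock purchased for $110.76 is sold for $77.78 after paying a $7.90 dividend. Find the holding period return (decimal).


Formula: HPR = (P1 - P0 + D) / P0
Gain: $77.78 - $110.76 + $7.90 = -$25.08
HPR = -$25.08 / $110.76 = -0.2264

-0.2264


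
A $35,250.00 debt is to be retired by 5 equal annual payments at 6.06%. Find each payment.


Formula: PMT = PV * r / (1 - (1+r)^(-n))
Denominator: 1 - (1 + 0.0606)^(-5) = 0.254853
Numerator: $35,250.00 * 0.0606 = 2136.15
PMT = 2136.15 / 0.254853 = $8,381.89

$8,381.89


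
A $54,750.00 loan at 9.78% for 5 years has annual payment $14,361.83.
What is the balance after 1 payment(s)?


Formula: Balance = PV*(1+r)^k - PMT*((1+r)^k - 1)/r
Growth: (1 + 0.0978)^1 = 1.0978
Accumulated factor: ((1+r)^k - 1)/r = 1.0
Balance = $54,750.00 * 1.0978 - $14,361.83 * 1.0
Balance = $45,742.72

$45,742.72


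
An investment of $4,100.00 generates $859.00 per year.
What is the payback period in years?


Formula: Payback = investment / annual cash flow
Substituting: Payback = $4,100.00 / $859.00
Payback = 4.773 years

4.773 years


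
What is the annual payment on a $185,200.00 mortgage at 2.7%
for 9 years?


Formula: PMT = PV * r / (1 - (1+r)^(-n))
Denominator: 1 - (1 + 0.027)^(-9) = 0.213197
Numerator: $185,200.00 * 0.027 = 5000.4
PMT = 5000.4 / 0.213197 = $23,454.36

$23,454.36


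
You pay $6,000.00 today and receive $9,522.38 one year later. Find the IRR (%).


Formula: IRR = C1/C0 - 1
Substituting: IRR = $9,522.38 / $6,000.00 - 1
Ratio: 1.587063 - 1 = 0.587063
IRR = 58.7063%

58.7063%


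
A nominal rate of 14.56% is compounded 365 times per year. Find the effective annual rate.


Formula: EAR = (1 + r/m)^m - 1
Period rate: r/m = 0.1456 / 365 = 0.000399
Compounding: (1 + 0.000399)^365 = 1.1567
EAR = 1.1567 - 1 = 0.1567

0.1567


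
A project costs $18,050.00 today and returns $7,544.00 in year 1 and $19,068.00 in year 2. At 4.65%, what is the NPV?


Formula: NPV = C0 + C1/(1+r) + C2/(1+r)^2
Discount C1: $7,544.00 / (1 + 0.0465) = $7,208.79
Discount C2: $19,068.00 / (1 + 0.0465)^2 = $17,411.12
NPV = -$18,050.00 + $7,208.79 + $17,411.12 = $6,569.91

$6,569.91


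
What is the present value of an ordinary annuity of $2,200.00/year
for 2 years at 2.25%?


Formula: PV = PMT * (1 - (1+r)^(-n)) / r
Discount factor: (1 + 0.0225)^(-2) = 0.956474
Bracket: 1 - 0.956474 = 0.043526
PV = $2,200.00 * 0.043526 / 0.0225 = $4,255.83

$4,255.83


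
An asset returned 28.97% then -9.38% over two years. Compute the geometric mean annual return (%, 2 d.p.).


Formula: Geometric mean = ((1+r1)*(1+r2))^(1/2) - 1
Product: (1 + 0.2897) * (1 + -0.0938) = 1.2897 * 0.9062 = 1.168726
Square root: 1.168726^0.5 = 1.081076
Geometric mean = 1.081076 - 1 = 0.081076
As percentage: 8.11%

8.11%


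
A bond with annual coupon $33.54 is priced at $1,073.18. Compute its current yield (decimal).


Formula: Current yield = annual coupon / price
Substituting: CY = $33.54 / $1,073.18
CY = 0.031253

0.031253


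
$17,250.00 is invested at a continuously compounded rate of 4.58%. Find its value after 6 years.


Formula: FV = P * e^(r*t)
Exponent: r*t = 0.0458 * 6 = 0.2748
e^(0.2748) = 1.316267
FV = $17,250.00 * 1.316267 = $22,705.61

$22,705.61


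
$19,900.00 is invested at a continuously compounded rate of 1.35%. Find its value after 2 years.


Formula: FV = P * e^(r*t)
Exponent: r*t = 0.0135 * 2 = 0.027
e^(0.027) = 1.027368
FV = $19,900.00 * 1.027368 = $20,444.62

$20,444.62


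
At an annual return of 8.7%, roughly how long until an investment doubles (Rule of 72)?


Formula: Years ≈ 72 / r
Substituting: Years ≈ 72 / 8.7
Years ≈ 8.3

8.3 years


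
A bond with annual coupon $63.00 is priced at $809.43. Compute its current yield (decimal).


Formula: Current yield = annual coupon / price
Substituting: CY = $63.00 / $809.43
CY = 0.077833

0.077833


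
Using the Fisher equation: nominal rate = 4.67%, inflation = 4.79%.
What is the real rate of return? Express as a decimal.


Formula: (1 + r_real) = (1 + r_nom) / (1 + inflation)
Substituting: (1 + r_real) = 1.0467 / 1.0479
(1 + r_real) = 0.998855
r_real = 0.998855 - 1 = -0.001145

-0.001145


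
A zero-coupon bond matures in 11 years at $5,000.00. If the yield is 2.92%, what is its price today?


Formula: Price = FV / (1 + r)^n
Substituting: Price = $5,000.00 / (1 + 0.0292)^11
Discount factor: (1.0292)^11 = 1.372453
Price = $5,000.00 / 1.372453 = $3,643.11

$3,643.11


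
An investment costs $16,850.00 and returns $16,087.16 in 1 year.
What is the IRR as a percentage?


Formula: IRR = C1/C0 - 1
Substituting: IRR = $16,087.16 / $16,850.00 - 1
Ratio: 0.954728 - 1 = -0.045272
IRR = -4.5272%

-4.5272%


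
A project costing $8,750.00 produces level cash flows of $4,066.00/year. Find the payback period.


Formula: Payback = investment / annual cash flow
Substituting: Payback = $8,750.00 / $4,066.00
Payback = 2.152 years

2.152 years


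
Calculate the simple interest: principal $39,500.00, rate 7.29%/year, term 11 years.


Formula: I = P * r * t
Substituting: I = $39,500.00 * 0.0729 * 11
Step: I = $39,500.00 * 0.8019
I = $31,675.05

$31,675.05


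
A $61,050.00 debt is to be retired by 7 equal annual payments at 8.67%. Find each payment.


Formula: PMT = PV * r / (1 - (1+r)^(-n))
Denominator: 1 - (1 + 0.0867)^(-7) = 0.441231
Numerator: $61,050.00 * 0.0867 = 5293.035
PMT = 5293.035 / 0.441231 = $11,996.06

$11,996.06


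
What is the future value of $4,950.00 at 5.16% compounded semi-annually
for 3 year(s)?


Formula: FV = P * (1 + r/m)^(m*t)
Period rate: r/m = 0.0516 / 2 = 0.0258
Total periods: m*t = 2 * 3 = 6
Growth factor: (1 + 0.0258)^6 = 1.165135
FV = $4,950.00 * 1.165135 = $5,767.42

$5,767.42


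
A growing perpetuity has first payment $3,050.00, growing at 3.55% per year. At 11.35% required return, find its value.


Formula: PV = C / (r - g)
Spread: r - g = 0.1135 - 0.0355 = 0.078
Substituting: PV = $3,050.00 / 0.078
PV = $39,102.56

$39,102.56


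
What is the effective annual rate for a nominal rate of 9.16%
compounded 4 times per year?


Formula: EAR = (1 + r/m)^m - 1
Period rate: r/m = 0.0916 / 4 = 0.0229
Compounding: (1 + 0.0229)^4 = 1.094795
EAR = 1.094795 - 1 = 0.094795

0.094795


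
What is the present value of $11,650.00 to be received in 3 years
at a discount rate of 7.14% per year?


Formula: PV = FV / (1 + r)^n
Substituting: PV = $11,650.00 / (1 + 0.0714)^3
Discount factor: (1.0714)^3 = 1.229858
PV = $11,650.00 / 1.229858 = $9,472.64

$9,472.64


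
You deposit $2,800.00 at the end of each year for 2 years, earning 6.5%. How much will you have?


Formula: FV = PMT * ((1+r)^n - 1) / r
Growth factor: (1 + 0.065)^2 = 1.134225
Numerator: 1.134225 - 1 = 0.134225
FV = $2,800.00 * 0.134225 / 0.065 = $5,782.00

$5,782.00


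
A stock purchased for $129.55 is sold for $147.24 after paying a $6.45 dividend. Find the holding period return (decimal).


Formula: HPR = (P1 - P0 + D) / P0
Gain: $147.24 - $129.55 + $6.45 = $24.14
HPR = $24.14 / $129.55 = 0.1863

0.1863


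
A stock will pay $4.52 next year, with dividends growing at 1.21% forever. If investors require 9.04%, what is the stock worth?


Formula: P = D1 / (r - g)
Spread: r - g = 0.0904 - 0.0121 = 0.0783
Substituting: P = $4.52 / 0.0783
P = $57.73

$57.73


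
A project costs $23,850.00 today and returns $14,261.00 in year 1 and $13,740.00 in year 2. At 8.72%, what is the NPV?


Formula: NPV = C0 + C1/(1+r) + C2/(1+r)^2
Discount C1: $14,261.00 / (1 + 0.0872) = $13,117.18
Discount C2: $13,740.00 / (1 + 0.0872)^2 = $11,624.33
NPV = -$23,850.00 + $13,117.18 + $11,624.33 = $891.51

$891.51


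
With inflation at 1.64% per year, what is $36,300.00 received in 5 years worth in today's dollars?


Formula: Real value = nominal / (1 + inflation)^years
Price level: (1 + 0.0164)^5 = 1.084734
Real value = $36,300.00 / 1.084734 = $33,464.42

$33,464.42


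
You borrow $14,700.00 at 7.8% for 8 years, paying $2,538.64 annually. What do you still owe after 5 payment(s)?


Formula: Balance = PV*(1+r)^k - PMT*((1+r)^k - 1)/r
Growth: (1 + 0.078)^5 = 1.455773
Accumulated factor: ((1+r)^k - 1)/r = 5.84325
Balance = $14,700.00 * 1.455773 - $2,538.64 * 5.84325
Balance = $6,565.96

$6,565.96


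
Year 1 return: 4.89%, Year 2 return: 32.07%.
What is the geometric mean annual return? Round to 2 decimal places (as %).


Formula: Geometric mean = ((1+r1)*(1+r2))^(1/2) - 1
Product: (1 + 0.0489) * (1 + 0.3207) = 1.0489 * 1.3207 = 1.385282
Square root: 1.385282^0.5 = 1.17698
Geometric mean = 1.17698 - 1 = 0.17698
As percentage: 17.70%

17.70%


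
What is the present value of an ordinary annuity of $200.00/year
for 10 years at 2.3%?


Formula: PV = PMT * (1 - (1+r)^(-n)) / r
Discount factor: (1 + 0.023)^(-10) = 0.796606
Bracket: 1 - 0.796606 = 0.203394
PV = $200.00 * 0.203394 / 0.023 = $1,768.64

$1,768.64


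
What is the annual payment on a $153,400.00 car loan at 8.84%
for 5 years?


Formula: PMT = PV * r / (1 - (1+r)^(-n))
Denominator: 1 - (1 + 0.0884)^(-5) = 0.345277
Numerator: $153,400.00 * 0.0884 = 13560.56
PMT = 13560.56 / 0.345277 = $39,274.39

$39,274.39


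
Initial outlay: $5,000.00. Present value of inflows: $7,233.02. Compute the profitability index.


Formula: PI = PV(cash flows) / initial investment
Substituting: PI = $7,233.02 / $5,000.00
PI = 1.4466

1.4466


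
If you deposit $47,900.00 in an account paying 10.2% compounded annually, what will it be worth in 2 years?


Formula: FV = P * (1 + r)^n
Substituting: FV = $47,900.00 * (1 + 0.102)^2
Growth factor: (1.102)^2 = 1.214404
FV = $47,900.00 * 1.214404 = $58,169.95

$58,169.95


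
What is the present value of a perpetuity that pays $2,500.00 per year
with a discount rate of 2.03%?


Formula: PV = C / r
Substituting: PV = $2,500.00 / 0.0203
PV = $123,152.71

$123,152.71


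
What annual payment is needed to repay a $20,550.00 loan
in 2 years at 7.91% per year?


Formula: PMT = PV * r / (1 - (1+r)^(-n))
Denominator: 1 - (1 + 0.0791)^(-2) = 0.14123
Numerator: $20,550.00 * 0.0791 = 1625.505
PMT = 1625.505 / 0.14123 = $11,509.59

$11,509.59


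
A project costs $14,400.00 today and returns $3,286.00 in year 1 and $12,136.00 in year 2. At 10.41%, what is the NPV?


Formula: NPV = C0 + C1/(1+r) + C2/(1+r)^2
Discount C1: $3,286.00 / (1 + 0.1041) = $2,976.18
Discount C2: $12,136.00 / (1 + 0.1041)^2 = $9,955.40
NPV = -$14,400.00 + $2,976.18 + $9,955.40 = -$1,468.42

-$1,468.42


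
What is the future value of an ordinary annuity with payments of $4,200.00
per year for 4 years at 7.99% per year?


Formula: FV = PMT * ((1+r)^n - 1) / r
Growth factor: (1 + 0.0799)^4 = 1.359985
Numerator: 1.359985 - 1 = 0.359985
FV = $4,200.00 * 0.359985 / 0.0799 = $18,922.87

$18,922.87


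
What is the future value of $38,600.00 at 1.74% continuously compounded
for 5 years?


Formula: FV = P * e^(r*t)
Exponent: r*t = 0.0174 * 5 = 0.087
e^(0.087) = 1.090897
FV = $38,600.00 * 1.090897 = $42,108.61

$42,108.61


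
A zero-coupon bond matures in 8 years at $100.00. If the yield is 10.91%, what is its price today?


Formula: Price = FV / (1 + r)^n
Substituting: Price = $100.00 / (1 + 0.1091)^8
Discount factor: (1.1091)^8 = 2.289632
Price = $100.00 / 2.289632 = $43.68

$43.68


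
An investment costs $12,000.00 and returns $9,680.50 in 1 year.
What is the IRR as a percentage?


Formula: IRR = C1/C0 - 1
Substituting: IRR = $9,680.50 / $12,000.00 - 1
Ratio: 0.806708 - 1 = -0.193292
IRR = -19.3292%

-19.3292%


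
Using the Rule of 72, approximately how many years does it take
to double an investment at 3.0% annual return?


Formula: Years ≈ 72 / r
Substituting: Years ≈ 72 / 3.0
Years ≈ 24.0

24.0 years


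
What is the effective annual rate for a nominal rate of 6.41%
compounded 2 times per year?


Formula: EAR = (1 + r/m)^m - 1
Period rate: r/m = 0.0641 / 2 = 0.03205
Compounding: (1 + 0.03205)^2 = 1.065127
EAR = 1.065127 - 1 = 0.065127

0.065127


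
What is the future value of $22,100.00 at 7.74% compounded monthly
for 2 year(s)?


Formula: FV = P * (1 + r/m)^(m*t)
Period rate: r/m = 0.0774 / 12 = 0.00645
Total periods: m*t = 12 * 2 = 24
Growth factor: (1 + 0.00645)^24 = 1.166844
FV = $22,100.00 * 1.166844 = $25,787.26

$25,787.26


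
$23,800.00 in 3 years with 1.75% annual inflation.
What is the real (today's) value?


Formula: Real value = nominal / (1 + inflation)^years
Price level: (1 + 0.0175)^3 = 1.053424
Real value = $23,800.00 / 1.053424 = $22,592.99

$22,592.99


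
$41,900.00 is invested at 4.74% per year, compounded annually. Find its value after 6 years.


Formula: FV = P * (1 + r)^n
Substituting: FV = $41,900.00 * (1 + 0.0474)^6
Growth factor: (1.0474)^6 = 1.320308
FV = $41,900.00 * 1.320308 = $55,320.93

$55,320.93


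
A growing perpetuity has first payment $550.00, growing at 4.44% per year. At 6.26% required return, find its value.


Formula: PV = C / (r - g)
Spread: r - g = 0.0626 - 0.0444 = 0.0182
Substituting: PV = $550.00 / 0.0182
PV = $30,219.78

$30,219.78


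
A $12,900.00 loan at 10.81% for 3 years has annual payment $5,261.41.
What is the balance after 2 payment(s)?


Formula: Balance = PV*(1+r)^k - PMT*((1+r)^k - 1)/r
Growth: (1 + 0.1081)^2 = 1.227886
Accumulated factor: ((1+r)^k - 1)/r = 2.1081
Balance = $12,900.00 * 1.227886 - $5,261.41 * 2.1081
Balance = $4,748.15

$4,748.15


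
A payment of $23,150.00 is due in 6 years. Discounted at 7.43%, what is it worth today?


Formula: PV = FV / (1 + r)^n
Substituting: PV = $23,150.00 / (1 + 0.0743)^6
Discount factor: (1.0743)^6 = 1.537282
PV = $23,150.00 / 1.537282 = $15,059.05

$15,059.05


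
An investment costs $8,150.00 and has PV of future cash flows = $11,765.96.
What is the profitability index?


Formula: PI = PV(cash flows) / initial investment
Substituting: PI = $11,765.96 / $8,150.00
PI = 1.4437

1.4437


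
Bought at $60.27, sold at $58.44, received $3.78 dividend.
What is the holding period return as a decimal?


Formula: HPR = (P1 - P0 + D) / P0
Gain: $58.44 - $60.27 + $3.78 = $1.95
HPR = $1.95 / $60.27 = 0.0324

0.0324


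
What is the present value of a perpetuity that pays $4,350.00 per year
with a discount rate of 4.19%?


Formula: PV = C / r
Substituting: PV = $4,350.00 / 0.0419
PV = $103,818.62

$103,818.62


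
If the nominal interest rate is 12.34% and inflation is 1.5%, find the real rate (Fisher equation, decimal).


Formula: (1 + r_real) = (1 + r_nom) / (1 + inflation)
Substituting: (1 + r_real) = 1.1234 / 1.015
(1 + r_real) = 1.106798
r_real = 1.106798 - 1 = 0.106798

0.106798


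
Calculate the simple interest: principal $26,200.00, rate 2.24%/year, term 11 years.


Formula: I = P * r * t
Substituting: I = $26,200.00 * 0.0224 * 11
Step: I = $26,200.00 * 0.2464
I = $6,455.68

$6,455.68


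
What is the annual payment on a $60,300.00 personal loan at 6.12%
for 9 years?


Formula: PMT = PV * r / (1 - (1+r)^(-n))
Denominator: 1 - (1 + 0.0612)^(-9) = 0.414098
Numerator: $60,300.00 * 0.0612 = 3690.36
PMT = 3690.36 / 0.414098 = $8,911.80

$8,911.80


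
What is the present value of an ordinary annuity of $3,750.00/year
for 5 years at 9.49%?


Formula: PV = PMT * (1 - (1+r)^(-n)) / r
Discount factor: (1 + 0.0949)^(-5) = 0.635518
Bracket: 1 - 0.635518 = 0.364482
PV = $3,750.00 * 0.364482 / 0.0949 = $14,402.62

$14,402.62


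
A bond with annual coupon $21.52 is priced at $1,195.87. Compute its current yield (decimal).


Formula: Current yield = annual coupon / price
Substituting: CY = $21.52 / $1,195.87
CY = 0.017995

0.017995


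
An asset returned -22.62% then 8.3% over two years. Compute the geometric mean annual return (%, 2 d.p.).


Formula: Geometric mean = ((1+r1)*(1+r2))^(1/2) - 1
Product: (1 + -0.2262) * (1 + 0.083) = 0.7738 * 1.083 = 0.838025
Square root: 0.838025^0.5 = 0.915437
Geometric mean = 0.915437 - 1 = -0.084563
As percentage: -8.46%

-8.46%


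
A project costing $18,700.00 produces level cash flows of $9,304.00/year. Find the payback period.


Formula: Payback = investment / annual cash flow
Substituting: Payback = $18,700.00 / $9,304.00
Payback = 2.0099 years

2.0099 years


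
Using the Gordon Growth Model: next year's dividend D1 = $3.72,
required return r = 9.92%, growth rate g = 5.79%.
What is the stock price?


Formula: P = D1 / (r - g)
Spread: r - g = 0.0992 - 0.0579 = 0.0413
Substituting: P = $3.72 / 0.0413
P = $90.07

$90.07


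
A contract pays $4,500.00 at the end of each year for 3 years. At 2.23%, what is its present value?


Formula: PV = PMT * (1 - (1+r)^(-n)) / r
Discount factor: (1 + 0.0223)^(-3) = 0.935976
Bracket: 1 - 0.935976 = 0.064024
PV = $4,500.00 * 0.064024 / 0.0223 = $12,919.55

$12,919.55


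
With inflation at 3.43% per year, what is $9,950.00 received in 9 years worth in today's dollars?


Formula: Real value = nominal / (1 + inflation)^years
Price level: (1 + 0.0343)^9 = 1.354624
Real value = $9,950.00 / 1.354624 = $7,345.21

$7,345.21


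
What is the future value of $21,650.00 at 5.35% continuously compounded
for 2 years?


Formula: FV = P * e^(r*t)
Exponent: r*t = 0.0535 * 2 = 0.107
e^(0.107) = 1.112934
FV = $21,650.00 * 1.112934 = $24,095.03

$24,095.03


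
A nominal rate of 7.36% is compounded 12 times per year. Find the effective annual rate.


Formula: EAR = (1 + r/m)^m - 1
Period rate: r/m = 0.0736 / 12 = 0.006133
Compounding: (1 + 0.006133)^12 = 1.076134
EAR = 1.076134 - 1 = 0.076134

0.076134


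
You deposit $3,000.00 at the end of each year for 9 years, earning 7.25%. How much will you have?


Formula: FV = PMT * ((1+r)^n - 1) / r
Growth factor: (1 + 0.0725)^9 = 1.877482
Numerator: 1.877482 - 1 = 0.877482
FV = $3,000.00 * 0.877482 / 0.0725 = $36,309.59

$36,309.59


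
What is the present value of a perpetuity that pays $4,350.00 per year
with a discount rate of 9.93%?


Formula: PV = C / r
Substituting: PV = $4,350.00 / 0.0993
PV = $43,806.65

$43,806.65


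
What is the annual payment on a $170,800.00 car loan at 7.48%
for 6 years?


Formula: PMT = PV * r / (1 - (1+r)^(-n))
Denominator: 1 - (1 + 0.0748)^(-6) = 0.351315
Numerator: $170,800.00 * 0.0748 = 12775.84
PMT = 12775.84 / 0.351315 = $36,365.80

$36,365.80


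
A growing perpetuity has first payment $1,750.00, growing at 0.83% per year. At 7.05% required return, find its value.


Formula: PV = C / (r - g)
Spread: r - g = 0.0705 - 0.0083 = 0.0622
Substituting: PV = $1,750.00 / 0.0622
PV = $28,135.05

$28,135.05


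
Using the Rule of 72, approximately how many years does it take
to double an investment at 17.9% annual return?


Formula: Years ≈ 72 / r
Substituting: Years ≈ 72 / 17.9
Years ≈ 4.0

4.0 years


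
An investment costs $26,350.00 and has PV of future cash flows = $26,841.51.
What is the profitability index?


Formula: PI = PV(cash flows) / initial investment
Substituting: PI = $26,841.51 / $26,350.00
PI = 1.0187

1.0187


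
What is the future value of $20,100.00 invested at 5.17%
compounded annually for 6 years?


Formula: FV = P * (1 + r)^n
Substituting: FV = $20,100.00 * (1 + 0.0517)^6
Growth factor: (1.0517)^6 = 1.353167
FV = $20,100.00 * 1.353167 = $27,198.65

$27,198.65


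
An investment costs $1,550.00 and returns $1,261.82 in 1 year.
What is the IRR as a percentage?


Formula: IRR = C1/C0 - 1
Substituting: IRR = $1,261.82 / $1,550.00 - 1
Ratio: 0.814077 - 1 = -0.185923
IRR = -18.5923%

-18.5923%


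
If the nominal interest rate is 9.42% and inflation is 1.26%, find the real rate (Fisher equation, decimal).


Formula: (1 + r_real) = (1 + r_nom) / (1 + inflation)
Substituting: (1 + r_real) = 1.0942 / 1.0126
(1 + r_real) = 1.080585
r_real = 1.080585 - 1 = 0.080585

0.080585
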